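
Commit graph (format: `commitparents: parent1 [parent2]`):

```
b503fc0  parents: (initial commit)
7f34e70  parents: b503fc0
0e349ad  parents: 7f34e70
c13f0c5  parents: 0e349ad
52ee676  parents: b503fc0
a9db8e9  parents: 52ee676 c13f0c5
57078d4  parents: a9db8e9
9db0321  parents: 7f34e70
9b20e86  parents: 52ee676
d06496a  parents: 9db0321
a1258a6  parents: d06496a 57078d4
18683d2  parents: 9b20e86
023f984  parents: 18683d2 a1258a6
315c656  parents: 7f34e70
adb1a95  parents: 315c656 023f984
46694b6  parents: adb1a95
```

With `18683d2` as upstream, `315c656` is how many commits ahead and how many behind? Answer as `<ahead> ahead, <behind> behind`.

2 ahead, 3 behind

Reachable from 315c656: {315c656, 7f34e70, b503fc0}.
Reachable from 18683d2: {18683d2, 52ee676, 9b20e86, b503fc0}.
Only in 315c656's history (ahead): {315c656, 7f34e70} — 2.
Only in 18683d2's history (behind): {18683d2, 52ee676, 9b20e86} — 3.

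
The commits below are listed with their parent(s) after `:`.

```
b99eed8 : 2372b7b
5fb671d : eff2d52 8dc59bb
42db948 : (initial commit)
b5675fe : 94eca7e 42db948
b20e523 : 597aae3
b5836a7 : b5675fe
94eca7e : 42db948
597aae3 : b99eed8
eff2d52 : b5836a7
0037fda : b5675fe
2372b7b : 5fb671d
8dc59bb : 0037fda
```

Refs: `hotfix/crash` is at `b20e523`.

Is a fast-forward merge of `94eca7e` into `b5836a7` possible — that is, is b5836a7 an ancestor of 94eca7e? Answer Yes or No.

No

A fast-forward from b5836a7 to 94eca7e is possible iff b5836a7 is an ancestor of 94eca7e.
Ancestors of 94eca7e: {42db948, 94eca7e}.
b5836a7 is not among them, so fast-forward is not possible.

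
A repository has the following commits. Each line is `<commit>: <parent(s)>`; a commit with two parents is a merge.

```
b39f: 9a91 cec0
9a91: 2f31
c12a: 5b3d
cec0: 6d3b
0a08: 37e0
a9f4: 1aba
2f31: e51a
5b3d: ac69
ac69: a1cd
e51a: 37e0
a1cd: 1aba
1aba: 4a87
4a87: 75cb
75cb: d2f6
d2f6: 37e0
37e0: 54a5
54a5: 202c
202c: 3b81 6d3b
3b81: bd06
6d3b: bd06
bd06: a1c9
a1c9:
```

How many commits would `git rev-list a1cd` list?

Walking parent pointers from a1cd: reachable set = {1aba, 202c, 37e0, 3b81, 4a87, 54a5, 6d3b, 75cb, a1c9, a1cd, bd06, d2f6}.
That is 12 commits.

12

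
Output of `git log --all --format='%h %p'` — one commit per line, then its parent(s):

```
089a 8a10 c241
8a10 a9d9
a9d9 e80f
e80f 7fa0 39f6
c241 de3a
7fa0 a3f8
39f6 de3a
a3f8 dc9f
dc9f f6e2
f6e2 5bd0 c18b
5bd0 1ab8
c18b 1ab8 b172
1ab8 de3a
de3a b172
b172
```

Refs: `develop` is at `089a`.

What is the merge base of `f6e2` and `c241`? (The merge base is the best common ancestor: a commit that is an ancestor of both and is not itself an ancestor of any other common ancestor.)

Ancestors of f6e2: {1ab8, 5bd0, b172, c18b, de3a, f6e2}.
Ancestors of c241: {b172, c241, de3a}.
Common ancestors: {b172, de3a}.
Among these, de3a is not an ancestor of any other common ancestor — it is the merge base.

de3a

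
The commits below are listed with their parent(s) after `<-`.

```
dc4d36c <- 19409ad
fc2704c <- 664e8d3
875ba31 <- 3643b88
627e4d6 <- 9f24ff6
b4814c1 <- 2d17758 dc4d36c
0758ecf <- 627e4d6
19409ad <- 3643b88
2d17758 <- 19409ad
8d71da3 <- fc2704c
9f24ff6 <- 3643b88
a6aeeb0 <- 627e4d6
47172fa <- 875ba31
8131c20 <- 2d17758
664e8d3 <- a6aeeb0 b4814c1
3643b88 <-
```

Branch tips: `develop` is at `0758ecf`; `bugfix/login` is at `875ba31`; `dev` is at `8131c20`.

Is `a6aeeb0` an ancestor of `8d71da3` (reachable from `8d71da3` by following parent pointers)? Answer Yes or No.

Ancestors of 8d71da3 (commits reachable by following parents): {19409ad, 2d17758, 3643b88, 627e4d6, 664e8d3, 8d71da3, 9f24ff6, a6aeeb0, b4814c1, dc4d36c, fc2704c}.
a6aeeb0 is in that set, so it is an ancestor of 8d71da3.

Yes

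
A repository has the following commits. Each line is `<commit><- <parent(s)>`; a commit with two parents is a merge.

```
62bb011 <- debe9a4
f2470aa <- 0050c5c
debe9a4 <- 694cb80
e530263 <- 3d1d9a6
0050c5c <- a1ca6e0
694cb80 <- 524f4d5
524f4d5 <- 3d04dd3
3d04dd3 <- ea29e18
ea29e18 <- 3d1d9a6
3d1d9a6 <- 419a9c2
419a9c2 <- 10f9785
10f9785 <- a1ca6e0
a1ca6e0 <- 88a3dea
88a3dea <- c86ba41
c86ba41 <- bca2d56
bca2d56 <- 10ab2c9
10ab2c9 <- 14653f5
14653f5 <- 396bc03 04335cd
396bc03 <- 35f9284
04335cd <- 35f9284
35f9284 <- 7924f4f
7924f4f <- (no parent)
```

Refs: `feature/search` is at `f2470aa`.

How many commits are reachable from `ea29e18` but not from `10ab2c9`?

8

Reachable from ea29e18: {04335cd, 10ab2c9, 10f9785, 14653f5, 35f9284, 396bc03, 3d1d9a6, 419a9c2, 7924f4f, 88a3dea, a1ca6e0, bca2d56, c86ba41, ea29e18}.
Reachable from 10ab2c9: {04335cd, 10ab2c9, 14653f5, 35f9284, 396bc03, 7924f4f}.
In ea29e18's history but not 10ab2c9's: {10f9785, 3d1d9a6, 419a9c2, 88a3dea, a1ca6e0, bca2d56, c86ba41, ea29e18} — 8 commits.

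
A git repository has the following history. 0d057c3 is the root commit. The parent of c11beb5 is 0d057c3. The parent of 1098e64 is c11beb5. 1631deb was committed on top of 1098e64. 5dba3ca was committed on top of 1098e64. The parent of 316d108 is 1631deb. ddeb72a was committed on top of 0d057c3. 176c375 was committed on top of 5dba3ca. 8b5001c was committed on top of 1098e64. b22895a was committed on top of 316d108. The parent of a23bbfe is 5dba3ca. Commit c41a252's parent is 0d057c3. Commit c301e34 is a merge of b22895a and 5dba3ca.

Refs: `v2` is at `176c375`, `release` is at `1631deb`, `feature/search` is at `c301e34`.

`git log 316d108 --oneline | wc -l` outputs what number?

5

Walking parent pointers from 316d108: reachable set = {0d057c3, 1098e64, 1631deb, 316d108, c11beb5}.
That is 5 commits.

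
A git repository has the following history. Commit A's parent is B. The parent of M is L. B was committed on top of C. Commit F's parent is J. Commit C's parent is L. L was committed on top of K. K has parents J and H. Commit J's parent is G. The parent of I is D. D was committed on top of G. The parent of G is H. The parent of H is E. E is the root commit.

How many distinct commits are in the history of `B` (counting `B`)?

Walking parent pointers from B: reachable set = {B, C, E, G, H, J, K, L}.
That is 8 commits.

8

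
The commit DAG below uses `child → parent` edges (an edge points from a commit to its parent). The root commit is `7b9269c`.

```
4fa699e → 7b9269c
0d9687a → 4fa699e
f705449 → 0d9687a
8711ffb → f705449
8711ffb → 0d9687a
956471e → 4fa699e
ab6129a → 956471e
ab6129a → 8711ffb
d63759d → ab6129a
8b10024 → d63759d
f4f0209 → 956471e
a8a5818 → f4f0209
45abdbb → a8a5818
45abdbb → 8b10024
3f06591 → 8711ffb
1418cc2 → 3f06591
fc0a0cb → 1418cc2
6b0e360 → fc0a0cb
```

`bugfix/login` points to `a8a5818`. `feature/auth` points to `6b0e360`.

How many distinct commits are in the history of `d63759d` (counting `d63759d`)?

8

Walking parent pointers from d63759d: reachable set = {0d9687a, 4fa699e, 7b9269c, 8711ffb, 956471e, ab6129a, d63759d, f705449}.
That is 8 commits.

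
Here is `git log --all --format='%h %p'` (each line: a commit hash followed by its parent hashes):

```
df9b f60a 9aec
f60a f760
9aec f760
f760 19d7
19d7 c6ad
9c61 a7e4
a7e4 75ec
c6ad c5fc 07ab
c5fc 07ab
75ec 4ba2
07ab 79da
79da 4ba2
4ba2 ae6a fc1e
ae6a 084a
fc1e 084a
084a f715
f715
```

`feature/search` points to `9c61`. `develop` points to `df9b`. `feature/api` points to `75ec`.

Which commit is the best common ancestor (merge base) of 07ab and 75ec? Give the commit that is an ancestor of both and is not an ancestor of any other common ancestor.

4ba2

Ancestors of 07ab: {07ab, 084a, 4ba2, 79da, ae6a, f715, fc1e}.
Ancestors of 75ec: {084a, 4ba2, 75ec, ae6a, f715, fc1e}.
Common ancestors: {084a, 4ba2, ae6a, f715, fc1e}.
Among these, 4ba2 is not an ancestor of any other common ancestor — it is the merge base.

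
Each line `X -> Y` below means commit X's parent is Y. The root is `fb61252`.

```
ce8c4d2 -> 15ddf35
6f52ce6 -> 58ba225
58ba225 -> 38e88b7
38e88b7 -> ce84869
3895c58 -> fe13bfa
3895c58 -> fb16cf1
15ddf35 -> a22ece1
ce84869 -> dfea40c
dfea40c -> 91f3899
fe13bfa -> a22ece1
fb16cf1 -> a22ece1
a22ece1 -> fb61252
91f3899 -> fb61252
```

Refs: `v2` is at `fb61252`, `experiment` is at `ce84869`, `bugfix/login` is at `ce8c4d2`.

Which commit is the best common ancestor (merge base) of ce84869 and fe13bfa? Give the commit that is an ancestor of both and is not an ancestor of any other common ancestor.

fb61252

Ancestors of ce84869: {91f3899, ce84869, dfea40c, fb61252}.
Ancestors of fe13bfa: {a22ece1, fb61252, fe13bfa}.
Common ancestors: {fb61252}.
The only common ancestor is fb61252, so it is the merge base.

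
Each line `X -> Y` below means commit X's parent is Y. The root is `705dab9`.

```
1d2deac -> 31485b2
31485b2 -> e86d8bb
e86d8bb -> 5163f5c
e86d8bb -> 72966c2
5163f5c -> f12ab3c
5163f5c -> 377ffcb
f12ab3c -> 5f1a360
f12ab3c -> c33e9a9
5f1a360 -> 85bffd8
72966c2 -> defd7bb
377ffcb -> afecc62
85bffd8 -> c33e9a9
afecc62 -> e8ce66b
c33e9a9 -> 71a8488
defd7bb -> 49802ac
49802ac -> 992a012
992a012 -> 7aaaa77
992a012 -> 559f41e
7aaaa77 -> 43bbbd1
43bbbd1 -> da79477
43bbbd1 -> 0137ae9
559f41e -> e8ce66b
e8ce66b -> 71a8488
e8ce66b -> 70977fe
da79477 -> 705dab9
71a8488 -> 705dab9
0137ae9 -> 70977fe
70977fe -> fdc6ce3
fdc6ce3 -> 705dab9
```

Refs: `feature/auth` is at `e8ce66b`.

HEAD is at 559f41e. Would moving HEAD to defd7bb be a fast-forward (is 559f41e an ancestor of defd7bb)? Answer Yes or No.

Yes

A fast-forward from 559f41e to defd7bb is possible iff 559f41e is an ancestor of defd7bb.
Ancestors of defd7bb: {0137ae9, 43bbbd1, 49802ac, 559f41e, 705dab9, 70977fe, 71a8488, 7aaaa77, 992a012, da79477, defd7bb, e8ce66b, fdc6ce3}.
559f41e is among them, so fast-forward is possible.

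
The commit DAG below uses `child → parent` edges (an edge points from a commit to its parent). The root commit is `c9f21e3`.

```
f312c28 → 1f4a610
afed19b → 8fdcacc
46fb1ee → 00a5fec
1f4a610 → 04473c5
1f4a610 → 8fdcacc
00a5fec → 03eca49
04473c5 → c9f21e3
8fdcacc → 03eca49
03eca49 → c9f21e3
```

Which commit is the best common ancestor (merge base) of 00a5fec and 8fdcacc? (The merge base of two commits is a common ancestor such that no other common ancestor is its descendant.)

Ancestors of 00a5fec: {00a5fec, 03eca49, c9f21e3}.
Ancestors of 8fdcacc: {03eca49, 8fdcacc, c9f21e3}.
Common ancestors: {03eca49, c9f21e3}.
Among these, 03eca49 is not an ancestor of any other common ancestor — it is the merge base.

03eca49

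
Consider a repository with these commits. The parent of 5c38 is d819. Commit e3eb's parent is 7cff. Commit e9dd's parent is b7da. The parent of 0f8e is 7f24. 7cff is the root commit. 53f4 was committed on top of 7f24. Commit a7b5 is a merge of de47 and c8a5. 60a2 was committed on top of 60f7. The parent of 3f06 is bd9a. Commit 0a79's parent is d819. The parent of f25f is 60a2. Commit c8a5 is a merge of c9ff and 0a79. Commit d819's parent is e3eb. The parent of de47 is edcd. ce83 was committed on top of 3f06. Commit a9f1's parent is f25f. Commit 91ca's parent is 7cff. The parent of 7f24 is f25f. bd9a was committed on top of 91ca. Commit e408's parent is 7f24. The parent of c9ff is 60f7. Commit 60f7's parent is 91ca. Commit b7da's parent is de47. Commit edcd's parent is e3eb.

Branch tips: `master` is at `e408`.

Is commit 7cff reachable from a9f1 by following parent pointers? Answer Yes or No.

Yes

Ancestors of a9f1 (commits reachable by following parents): {60a2, 60f7, 7cff, 91ca, a9f1, f25f}.
7cff is in that set, so it is an ancestor of a9f1.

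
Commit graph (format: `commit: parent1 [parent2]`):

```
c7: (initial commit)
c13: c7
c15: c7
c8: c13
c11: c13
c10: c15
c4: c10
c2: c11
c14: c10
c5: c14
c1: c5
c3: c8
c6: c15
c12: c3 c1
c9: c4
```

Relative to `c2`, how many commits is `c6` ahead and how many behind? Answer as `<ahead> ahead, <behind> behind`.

Reachable from c6: {c15, c6, c7}.
Reachable from c2: {c11, c13, c2, c7}.
Only in c6's history (ahead): {c15, c6} — 2.
Only in c2's history (behind): {c11, c13, c2} — 3.

2 ahead, 3 behind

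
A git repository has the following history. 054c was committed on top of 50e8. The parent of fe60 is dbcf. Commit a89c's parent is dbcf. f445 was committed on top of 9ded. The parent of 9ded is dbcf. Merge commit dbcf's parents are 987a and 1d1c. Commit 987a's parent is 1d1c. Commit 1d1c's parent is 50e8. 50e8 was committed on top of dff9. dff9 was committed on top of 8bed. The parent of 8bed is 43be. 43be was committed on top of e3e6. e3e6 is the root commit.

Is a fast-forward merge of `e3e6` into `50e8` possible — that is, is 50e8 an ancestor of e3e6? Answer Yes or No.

A fast-forward from 50e8 to e3e6 is possible iff 50e8 is an ancestor of e3e6.
Ancestors of e3e6: {e3e6}.
50e8 is not among them, so fast-forward is not possible.

No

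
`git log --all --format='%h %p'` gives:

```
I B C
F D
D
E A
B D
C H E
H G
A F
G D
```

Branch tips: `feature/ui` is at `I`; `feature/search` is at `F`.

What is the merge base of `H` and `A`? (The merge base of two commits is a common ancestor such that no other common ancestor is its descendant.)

D

Ancestors of H: {D, G, H}.
Ancestors of A: {A, D, F}.
Common ancestors: {D}.
The only common ancestor is D, so it is the merge base.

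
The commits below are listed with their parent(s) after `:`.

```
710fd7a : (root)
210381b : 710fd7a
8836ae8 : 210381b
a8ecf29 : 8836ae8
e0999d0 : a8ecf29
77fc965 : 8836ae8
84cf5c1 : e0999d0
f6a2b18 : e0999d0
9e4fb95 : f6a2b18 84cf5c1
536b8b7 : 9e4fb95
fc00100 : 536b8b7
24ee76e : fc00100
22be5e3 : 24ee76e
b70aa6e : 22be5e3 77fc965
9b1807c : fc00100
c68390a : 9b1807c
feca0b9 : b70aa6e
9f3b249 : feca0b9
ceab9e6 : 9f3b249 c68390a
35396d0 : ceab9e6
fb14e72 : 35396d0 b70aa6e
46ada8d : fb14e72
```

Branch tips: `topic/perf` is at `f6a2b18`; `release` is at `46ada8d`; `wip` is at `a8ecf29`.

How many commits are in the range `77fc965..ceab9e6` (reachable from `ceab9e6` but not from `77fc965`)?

15

Reachable from ceab9e6: {210381b, 22be5e3, 24ee76e, 536b8b7, 710fd7a, 77fc965, 84cf5c1, 8836ae8, 9b1807c, 9e4fb95, 9f3b249, a8ecf29, b70aa6e, c68390a, ceab9e6, e0999d0, f6a2b18, fc00100, feca0b9}.
Reachable from 77fc965: {210381b, 710fd7a, 77fc965, 8836ae8}.
In ceab9e6's history but not 77fc965's: {22be5e3, 24ee76e, 536b8b7, 84cf5c1, 9b1807c, 9e4fb95, 9f3b249, a8ecf29, b70aa6e, c68390a, ceab9e6, e0999d0, f6a2b18, fc00100, feca0b9} — 15 commits.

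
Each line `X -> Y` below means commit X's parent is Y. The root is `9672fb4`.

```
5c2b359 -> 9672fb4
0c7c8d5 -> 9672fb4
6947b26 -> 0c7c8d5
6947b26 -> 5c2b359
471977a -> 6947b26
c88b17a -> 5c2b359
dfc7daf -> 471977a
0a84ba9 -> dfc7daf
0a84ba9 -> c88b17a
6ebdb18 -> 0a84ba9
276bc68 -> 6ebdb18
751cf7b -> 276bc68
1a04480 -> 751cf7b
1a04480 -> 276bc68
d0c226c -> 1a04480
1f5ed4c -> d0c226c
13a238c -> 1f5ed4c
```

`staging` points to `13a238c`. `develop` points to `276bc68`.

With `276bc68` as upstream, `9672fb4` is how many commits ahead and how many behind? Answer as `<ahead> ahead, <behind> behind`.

Reachable from 9672fb4: {9672fb4}.
Reachable from 276bc68: {0a84ba9, 0c7c8d5, 276bc68, 471977a, 5c2b359, 6947b26, 6ebdb18, 9672fb4, c88b17a, dfc7daf}.
Only in 9672fb4's history (ahead): {} — 0.
Only in 276bc68's history (behind): {0a84ba9, 0c7c8d5, 276bc68, 471977a, 5c2b359, 6947b26, 6ebdb18, c88b17a, dfc7daf} — 9.

0 ahead, 9 behind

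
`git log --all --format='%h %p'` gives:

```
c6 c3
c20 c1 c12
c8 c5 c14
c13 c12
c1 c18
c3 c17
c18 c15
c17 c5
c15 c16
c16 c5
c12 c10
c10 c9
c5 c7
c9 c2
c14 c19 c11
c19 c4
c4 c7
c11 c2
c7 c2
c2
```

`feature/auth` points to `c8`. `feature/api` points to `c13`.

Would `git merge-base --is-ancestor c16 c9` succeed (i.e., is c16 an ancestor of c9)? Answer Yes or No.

Ancestors of c9: {c2, c9}.
c16 is not in that set, so it is not an ancestor of c9.

No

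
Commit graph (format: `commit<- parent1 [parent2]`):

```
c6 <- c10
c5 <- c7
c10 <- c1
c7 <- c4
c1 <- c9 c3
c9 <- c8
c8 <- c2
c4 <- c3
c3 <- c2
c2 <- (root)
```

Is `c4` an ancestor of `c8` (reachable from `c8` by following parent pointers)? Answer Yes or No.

Ancestors of c8: {c2, c8}.
c4 is not in that set, so it is not an ancestor of c8.

No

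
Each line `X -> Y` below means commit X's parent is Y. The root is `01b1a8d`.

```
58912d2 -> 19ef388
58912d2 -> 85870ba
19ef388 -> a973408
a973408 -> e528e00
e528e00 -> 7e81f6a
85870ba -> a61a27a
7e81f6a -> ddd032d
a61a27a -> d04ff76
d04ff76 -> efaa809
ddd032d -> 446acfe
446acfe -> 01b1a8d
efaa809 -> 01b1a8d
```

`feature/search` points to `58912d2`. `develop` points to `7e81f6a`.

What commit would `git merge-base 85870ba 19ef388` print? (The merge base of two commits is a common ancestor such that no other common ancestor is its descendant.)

01b1a8d

Ancestors of 85870ba: {01b1a8d, 85870ba, a61a27a, d04ff76, efaa809}.
Ancestors of 19ef388: {01b1a8d, 19ef388, 446acfe, 7e81f6a, a973408, ddd032d, e528e00}.
Common ancestors: {01b1a8d}.
The only common ancestor is 01b1a8d, so it is the merge base.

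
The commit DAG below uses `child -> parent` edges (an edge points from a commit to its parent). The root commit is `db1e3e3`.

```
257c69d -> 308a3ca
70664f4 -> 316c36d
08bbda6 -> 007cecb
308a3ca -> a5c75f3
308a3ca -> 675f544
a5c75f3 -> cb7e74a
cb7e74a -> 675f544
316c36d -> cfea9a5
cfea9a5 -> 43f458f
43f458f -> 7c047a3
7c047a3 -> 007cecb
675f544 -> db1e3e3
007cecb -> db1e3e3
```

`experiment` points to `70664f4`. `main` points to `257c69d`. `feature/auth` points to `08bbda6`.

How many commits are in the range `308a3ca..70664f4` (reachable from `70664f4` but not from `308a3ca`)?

6

Reachable from 70664f4: {007cecb, 316c36d, 43f458f, 70664f4, 7c047a3, cfea9a5, db1e3e3}.
Reachable from 308a3ca: {308a3ca, 675f544, a5c75f3, cb7e74a, db1e3e3}.
In 70664f4's history but not 308a3ca's: {007cecb, 316c36d, 43f458f, 70664f4, 7c047a3, cfea9a5} — 6 commits.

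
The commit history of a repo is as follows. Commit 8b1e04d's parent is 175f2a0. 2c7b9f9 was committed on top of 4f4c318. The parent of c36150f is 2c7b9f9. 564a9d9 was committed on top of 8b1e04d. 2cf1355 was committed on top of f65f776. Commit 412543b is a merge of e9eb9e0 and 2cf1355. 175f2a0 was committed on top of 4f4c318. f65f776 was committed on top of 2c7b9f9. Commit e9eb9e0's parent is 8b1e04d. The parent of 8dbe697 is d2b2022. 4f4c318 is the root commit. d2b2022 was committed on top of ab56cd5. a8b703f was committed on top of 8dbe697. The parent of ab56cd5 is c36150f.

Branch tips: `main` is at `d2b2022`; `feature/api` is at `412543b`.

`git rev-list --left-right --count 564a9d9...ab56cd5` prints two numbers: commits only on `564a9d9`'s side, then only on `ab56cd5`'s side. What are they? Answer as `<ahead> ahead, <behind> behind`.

3 ahead, 3 behind

Reachable from 564a9d9: {175f2a0, 4f4c318, 564a9d9, 8b1e04d}.
Reachable from ab56cd5: {2c7b9f9, 4f4c318, ab56cd5, c36150f}.
Only in 564a9d9's history (ahead): {175f2a0, 564a9d9, 8b1e04d} — 3.
Only in ab56cd5's history (behind): {2c7b9f9, ab56cd5, c36150f} — 3.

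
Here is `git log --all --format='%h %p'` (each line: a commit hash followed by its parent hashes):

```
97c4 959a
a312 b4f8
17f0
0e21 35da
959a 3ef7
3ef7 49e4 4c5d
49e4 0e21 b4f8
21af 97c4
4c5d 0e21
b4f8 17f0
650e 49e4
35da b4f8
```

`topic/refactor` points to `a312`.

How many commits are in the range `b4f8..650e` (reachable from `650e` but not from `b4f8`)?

Reachable from 650e: {0e21, 17f0, 35da, 49e4, 650e, b4f8}.
Reachable from b4f8: {17f0, b4f8}.
In 650e's history but not b4f8's: {0e21, 35da, 49e4, 650e} — 4 commits.

4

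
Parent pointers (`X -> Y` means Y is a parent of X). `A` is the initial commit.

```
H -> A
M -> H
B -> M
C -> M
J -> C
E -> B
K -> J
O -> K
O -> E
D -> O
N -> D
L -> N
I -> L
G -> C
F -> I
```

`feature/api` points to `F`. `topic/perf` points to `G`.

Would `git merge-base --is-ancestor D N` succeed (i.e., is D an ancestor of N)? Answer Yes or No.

Ancestors of N (commits reachable by following parents): {A, B, C, D, E, H, J, K, M, N, O}.
D is in that set, so it is an ancestor of N.

Yes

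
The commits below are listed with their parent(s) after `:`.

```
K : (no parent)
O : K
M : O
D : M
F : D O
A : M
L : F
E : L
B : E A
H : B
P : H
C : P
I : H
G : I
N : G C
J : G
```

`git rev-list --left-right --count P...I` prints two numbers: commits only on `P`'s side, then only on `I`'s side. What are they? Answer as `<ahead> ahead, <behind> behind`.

1 ahead, 1 behind

Reachable from P: {A, B, D, E, F, H, K, L, M, O, P}.
Reachable from I: {A, B, D, E, F, H, I, K, L, M, O}.
Only in P's history (ahead): {P} — 1.
Only in I's history (behind): {I} — 1.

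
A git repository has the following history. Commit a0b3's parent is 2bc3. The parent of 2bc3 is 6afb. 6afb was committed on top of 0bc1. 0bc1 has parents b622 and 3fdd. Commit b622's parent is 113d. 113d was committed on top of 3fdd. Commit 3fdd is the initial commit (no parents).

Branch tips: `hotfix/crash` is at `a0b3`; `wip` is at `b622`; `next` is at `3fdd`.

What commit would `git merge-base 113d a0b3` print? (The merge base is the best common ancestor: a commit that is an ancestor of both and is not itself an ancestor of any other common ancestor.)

Ancestors of 113d: {113d, 3fdd}.
Ancestors of a0b3: {0bc1, 113d, 2bc3, 3fdd, 6afb, a0b3, b622}.
Common ancestors: {113d, 3fdd}.
Among these, 113d is not an ancestor of any other common ancestor — it is the merge base.

113d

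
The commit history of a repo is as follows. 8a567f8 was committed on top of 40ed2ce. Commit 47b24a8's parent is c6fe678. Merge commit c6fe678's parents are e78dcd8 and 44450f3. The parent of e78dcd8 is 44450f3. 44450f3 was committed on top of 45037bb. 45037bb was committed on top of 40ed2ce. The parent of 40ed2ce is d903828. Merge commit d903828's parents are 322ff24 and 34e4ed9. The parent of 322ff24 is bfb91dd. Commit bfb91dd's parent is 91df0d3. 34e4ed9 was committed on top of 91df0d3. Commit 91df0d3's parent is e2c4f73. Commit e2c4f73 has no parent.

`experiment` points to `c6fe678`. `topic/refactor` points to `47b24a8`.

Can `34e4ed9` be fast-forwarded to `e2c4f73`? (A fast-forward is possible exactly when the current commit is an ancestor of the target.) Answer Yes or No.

No

A fast-forward from 34e4ed9 to e2c4f73 is possible iff 34e4ed9 is an ancestor of e2c4f73.
Ancestors of e2c4f73: {e2c4f73}.
34e4ed9 is not among them, so fast-forward is not possible.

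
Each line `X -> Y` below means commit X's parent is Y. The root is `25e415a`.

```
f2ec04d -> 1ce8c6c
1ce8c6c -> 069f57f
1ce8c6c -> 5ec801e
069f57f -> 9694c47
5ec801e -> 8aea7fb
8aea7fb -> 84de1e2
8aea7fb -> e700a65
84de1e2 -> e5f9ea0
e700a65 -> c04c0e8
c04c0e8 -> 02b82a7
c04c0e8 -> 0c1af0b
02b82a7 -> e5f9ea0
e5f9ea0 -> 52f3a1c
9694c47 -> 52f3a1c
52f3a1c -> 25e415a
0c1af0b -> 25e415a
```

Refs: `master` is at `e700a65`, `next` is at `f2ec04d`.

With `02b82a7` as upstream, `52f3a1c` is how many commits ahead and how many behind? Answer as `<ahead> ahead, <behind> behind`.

Reachable from 52f3a1c: {25e415a, 52f3a1c}.
Reachable from 02b82a7: {02b82a7, 25e415a, 52f3a1c, e5f9ea0}.
Only in 52f3a1c's history (ahead): {} — 0.
Only in 02b82a7's history (behind): {02b82a7, e5f9ea0} — 2.

0 ahead, 2 behind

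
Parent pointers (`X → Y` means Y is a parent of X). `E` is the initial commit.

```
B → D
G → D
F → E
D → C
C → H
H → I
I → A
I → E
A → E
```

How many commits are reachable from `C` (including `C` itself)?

Walking parent pointers from C: reachable set = {A, C, E, H, I}.
That is 5 commits.

5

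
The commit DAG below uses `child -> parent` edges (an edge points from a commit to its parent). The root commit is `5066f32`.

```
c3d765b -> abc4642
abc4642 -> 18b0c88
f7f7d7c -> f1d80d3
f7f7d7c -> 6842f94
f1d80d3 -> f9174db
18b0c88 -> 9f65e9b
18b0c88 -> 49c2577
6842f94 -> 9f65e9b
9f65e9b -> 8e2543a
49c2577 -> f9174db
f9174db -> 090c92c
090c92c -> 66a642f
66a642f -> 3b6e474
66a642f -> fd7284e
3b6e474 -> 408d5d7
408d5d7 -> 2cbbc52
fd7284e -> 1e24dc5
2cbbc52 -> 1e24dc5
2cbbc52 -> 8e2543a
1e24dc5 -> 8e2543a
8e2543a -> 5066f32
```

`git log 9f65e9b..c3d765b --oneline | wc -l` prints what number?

12

Reachable from c3d765b: {090c92c, 18b0c88, 1e24dc5, 2cbbc52, 3b6e474, 408d5d7, 49c2577, 5066f32, 66a642f, 8e2543a, 9f65e9b, abc4642, c3d765b, f9174db, fd7284e}.
Reachable from 9f65e9b: {5066f32, 8e2543a, 9f65e9b}.
In c3d765b's history but not 9f65e9b's: {090c92c, 18b0c88, 1e24dc5, 2cbbc52, 3b6e474, 408d5d7, 49c2577, 66a642f, abc4642, c3d765b, f9174db, fd7284e} — 12 commits.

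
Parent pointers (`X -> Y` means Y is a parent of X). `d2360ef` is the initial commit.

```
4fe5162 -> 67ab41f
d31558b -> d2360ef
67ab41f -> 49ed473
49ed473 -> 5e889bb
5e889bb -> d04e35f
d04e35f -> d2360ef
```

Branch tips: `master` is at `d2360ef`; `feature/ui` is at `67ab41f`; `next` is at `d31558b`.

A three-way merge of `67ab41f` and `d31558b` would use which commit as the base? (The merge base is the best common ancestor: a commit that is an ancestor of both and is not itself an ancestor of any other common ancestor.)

Ancestors of 67ab41f: {49ed473, 5e889bb, 67ab41f, d04e35f, d2360ef}.
Ancestors of d31558b: {d2360ef, d31558b}.
Common ancestors: {d2360ef}.
The only common ancestor is d2360ef, so it is the merge base.

d2360ef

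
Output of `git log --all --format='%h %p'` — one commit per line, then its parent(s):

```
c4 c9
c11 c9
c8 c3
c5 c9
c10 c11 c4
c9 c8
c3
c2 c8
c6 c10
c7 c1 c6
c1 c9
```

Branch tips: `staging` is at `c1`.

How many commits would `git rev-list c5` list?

Walking parent pointers from c5: reachable set = {c3, c5, c8, c9}.
That is 4 commits.

4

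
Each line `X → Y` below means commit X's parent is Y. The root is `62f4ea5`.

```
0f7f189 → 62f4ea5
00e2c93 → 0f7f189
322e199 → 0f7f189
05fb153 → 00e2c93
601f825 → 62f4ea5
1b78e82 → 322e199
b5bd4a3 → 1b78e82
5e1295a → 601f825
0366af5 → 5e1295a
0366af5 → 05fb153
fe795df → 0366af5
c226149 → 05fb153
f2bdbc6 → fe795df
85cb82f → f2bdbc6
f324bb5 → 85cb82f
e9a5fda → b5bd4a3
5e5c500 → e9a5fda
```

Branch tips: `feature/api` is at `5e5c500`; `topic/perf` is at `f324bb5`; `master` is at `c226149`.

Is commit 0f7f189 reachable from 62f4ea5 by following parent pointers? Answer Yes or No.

No

Ancestors of 62f4ea5: {62f4ea5}.
0f7f189 is not in that set, so it is not an ancestor of 62f4ea5.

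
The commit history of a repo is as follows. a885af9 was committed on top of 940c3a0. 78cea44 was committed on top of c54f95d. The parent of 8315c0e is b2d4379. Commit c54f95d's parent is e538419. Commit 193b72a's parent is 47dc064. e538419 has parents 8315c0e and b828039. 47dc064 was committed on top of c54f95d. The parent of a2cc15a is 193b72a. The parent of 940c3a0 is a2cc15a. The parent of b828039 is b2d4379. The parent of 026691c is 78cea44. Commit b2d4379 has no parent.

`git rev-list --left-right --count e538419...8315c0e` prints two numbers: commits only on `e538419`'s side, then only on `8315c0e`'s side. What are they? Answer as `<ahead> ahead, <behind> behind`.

Reachable from e538419: {8315c0e, b2d4379, b828039, e538419}.
Reachable from 8315c0e: {8315c0e, b2d4379}.
Only in e538419's history (ahead): {b828039, e538419} — 2.
Only in 8315c0e's history (behind): {} — 0.

2 ahead, 0 behind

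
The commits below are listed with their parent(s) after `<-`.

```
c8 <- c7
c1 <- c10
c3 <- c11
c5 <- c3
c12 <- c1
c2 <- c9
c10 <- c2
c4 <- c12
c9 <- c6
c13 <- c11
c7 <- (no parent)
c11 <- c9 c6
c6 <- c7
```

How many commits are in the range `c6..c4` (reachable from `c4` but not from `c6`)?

6

Reachable from c4: {c1, c10, c12, c2, c4, c6, c7, c9}.
Reachable from c6: {c6, c7}.
In c4's history but not c6's: {c1, c10, c12, c2, c4, c9} — 6 commits.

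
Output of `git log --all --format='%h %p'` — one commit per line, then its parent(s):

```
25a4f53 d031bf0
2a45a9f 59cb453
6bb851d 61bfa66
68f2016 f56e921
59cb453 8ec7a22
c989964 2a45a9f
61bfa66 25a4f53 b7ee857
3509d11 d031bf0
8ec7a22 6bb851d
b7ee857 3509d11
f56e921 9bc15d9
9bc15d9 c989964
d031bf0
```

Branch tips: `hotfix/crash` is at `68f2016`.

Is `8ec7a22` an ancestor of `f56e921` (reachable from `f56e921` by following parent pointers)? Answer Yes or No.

Yes

Ancestors of f56e921 (commits reachable by following parents): {25a4f53, 2a45a9f, 3509d11, 59cb453, 61bfa66, 6bb851d, 8ec7a22, 9bc15d9, b7ee857, c989964, d031bf0, f56e921}.
8ec7a22 is in that set, so it is an ancestor of f56e921.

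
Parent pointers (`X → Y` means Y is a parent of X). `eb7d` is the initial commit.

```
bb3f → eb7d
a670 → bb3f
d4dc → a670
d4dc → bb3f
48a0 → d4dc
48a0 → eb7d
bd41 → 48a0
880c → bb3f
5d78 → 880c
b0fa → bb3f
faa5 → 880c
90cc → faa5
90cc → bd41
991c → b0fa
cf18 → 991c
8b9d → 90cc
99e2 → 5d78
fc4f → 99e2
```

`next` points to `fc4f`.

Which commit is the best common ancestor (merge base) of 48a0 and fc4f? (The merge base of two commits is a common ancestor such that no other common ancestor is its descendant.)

Ancestors of 48a0: {48a0, a670, bb3f, d4dc, eb7d}.
Ancestors of fc4f: {5d78, 880c, 99e2, bb3f, eb7d, fc4f}.
Common ancestors: {bb3f, eb7d}.
Among these, bb3f is not an ancestor of any other common ancestor — it is the merge base.

bb3f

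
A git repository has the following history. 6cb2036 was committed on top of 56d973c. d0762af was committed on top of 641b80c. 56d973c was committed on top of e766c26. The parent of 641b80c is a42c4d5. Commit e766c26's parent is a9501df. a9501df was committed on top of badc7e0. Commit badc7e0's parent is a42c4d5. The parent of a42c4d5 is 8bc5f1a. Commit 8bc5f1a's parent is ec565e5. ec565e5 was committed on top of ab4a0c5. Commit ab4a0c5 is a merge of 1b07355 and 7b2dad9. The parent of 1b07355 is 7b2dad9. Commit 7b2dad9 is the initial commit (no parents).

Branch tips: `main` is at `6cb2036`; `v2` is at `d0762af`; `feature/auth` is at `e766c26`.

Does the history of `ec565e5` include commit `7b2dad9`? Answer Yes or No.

Ancestors of ec565e5 (commits reachable by following parents): {1b07355, 7b2dad9, ab4a0c5, ec565e5}.
7b2dad9 is in that set, so it is an ancestor of ec565e5.

Yes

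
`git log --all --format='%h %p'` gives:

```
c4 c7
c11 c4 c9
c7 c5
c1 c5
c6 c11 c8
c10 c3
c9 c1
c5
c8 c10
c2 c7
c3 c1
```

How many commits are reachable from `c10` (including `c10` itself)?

Walking parent pointers from c10: reachable set = {c1, c10, c3, c5}.
That is 4 commits.

4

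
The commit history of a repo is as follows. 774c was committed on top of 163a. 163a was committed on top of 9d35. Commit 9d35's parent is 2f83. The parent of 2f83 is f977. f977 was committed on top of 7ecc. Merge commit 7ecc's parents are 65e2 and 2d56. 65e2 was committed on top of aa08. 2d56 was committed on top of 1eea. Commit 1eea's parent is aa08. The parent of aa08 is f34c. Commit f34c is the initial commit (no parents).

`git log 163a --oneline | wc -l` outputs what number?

Walking parent pointers from 163a: reachable set = {163a, 1eea, 2d56, 2f83, 65e2, 7ecc, 9d35, aa08, f34c, f977}.
That is 10 commits.

10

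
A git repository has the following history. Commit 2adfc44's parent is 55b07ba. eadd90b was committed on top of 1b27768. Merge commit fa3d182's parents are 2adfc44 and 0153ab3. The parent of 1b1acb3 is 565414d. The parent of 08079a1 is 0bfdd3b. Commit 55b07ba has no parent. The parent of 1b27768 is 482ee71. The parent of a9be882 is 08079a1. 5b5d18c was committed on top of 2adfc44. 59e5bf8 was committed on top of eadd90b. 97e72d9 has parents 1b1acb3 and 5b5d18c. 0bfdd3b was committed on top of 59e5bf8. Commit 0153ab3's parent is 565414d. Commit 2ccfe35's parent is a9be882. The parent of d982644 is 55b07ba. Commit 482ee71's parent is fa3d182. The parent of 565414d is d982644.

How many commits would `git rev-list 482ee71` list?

7

Walking parent pointers from 482ee71: reachable set = {0153ab3, 2adfc44, 482ee71, 55b07ba, 565414d, d982644, fa3d182}.
That is 7 commits.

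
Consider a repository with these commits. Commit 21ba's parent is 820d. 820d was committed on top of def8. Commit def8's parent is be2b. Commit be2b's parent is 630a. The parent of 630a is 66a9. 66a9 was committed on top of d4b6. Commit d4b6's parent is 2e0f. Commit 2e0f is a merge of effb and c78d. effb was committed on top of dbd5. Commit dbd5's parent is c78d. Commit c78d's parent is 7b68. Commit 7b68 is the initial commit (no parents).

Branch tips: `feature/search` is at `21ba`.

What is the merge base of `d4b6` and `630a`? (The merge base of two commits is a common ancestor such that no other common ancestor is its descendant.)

d4b6

Ancestors of d4b6: {2e0f, 7b68, c78d, d4b6, dbd5, effb}.
Ancestors of 630a: {2e0f, 630a, 66a9, 7b68, c78d, d4b6, dbd5, effb}.
Common ancestors: {2e0f, 7b68, c78d, d4b6, dbd5, effb}.
Among these, d4b6 is not an ancestor of any other common ancestor — it is the merge base.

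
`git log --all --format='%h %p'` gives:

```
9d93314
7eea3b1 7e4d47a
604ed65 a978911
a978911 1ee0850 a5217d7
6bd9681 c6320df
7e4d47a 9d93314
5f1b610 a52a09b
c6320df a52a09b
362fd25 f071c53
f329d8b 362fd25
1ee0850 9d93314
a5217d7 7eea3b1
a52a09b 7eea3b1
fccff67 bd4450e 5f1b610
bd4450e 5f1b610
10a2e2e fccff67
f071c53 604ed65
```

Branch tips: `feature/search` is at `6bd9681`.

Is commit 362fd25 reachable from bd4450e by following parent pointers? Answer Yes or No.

No

Ancestors of bd4450e: {5f1b610, 7e4d47a, 7eea3b1, 9d93314, a52a09b, bd4450e}.
362fd25 is not in that set, so it is not an ancestor of bd4450e.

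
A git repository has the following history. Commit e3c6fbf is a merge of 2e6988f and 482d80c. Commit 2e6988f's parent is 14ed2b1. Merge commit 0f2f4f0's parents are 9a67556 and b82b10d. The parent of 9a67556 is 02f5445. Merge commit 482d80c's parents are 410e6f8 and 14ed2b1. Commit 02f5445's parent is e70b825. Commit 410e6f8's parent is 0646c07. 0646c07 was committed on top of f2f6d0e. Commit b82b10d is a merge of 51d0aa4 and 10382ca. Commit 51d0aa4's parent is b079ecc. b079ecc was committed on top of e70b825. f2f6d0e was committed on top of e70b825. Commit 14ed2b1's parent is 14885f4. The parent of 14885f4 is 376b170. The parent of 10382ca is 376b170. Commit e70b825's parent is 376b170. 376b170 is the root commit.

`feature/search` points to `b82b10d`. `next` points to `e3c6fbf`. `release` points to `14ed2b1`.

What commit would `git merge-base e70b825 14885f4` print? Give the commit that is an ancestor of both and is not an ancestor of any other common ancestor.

376b170

Ancestors of e70b825: {376b170, e70b825}.
Ancestors of 14885f4: {14885f4, 376b170}.
Common ancestors: {376b170}.
The only common ancestor is 376b170, so it is the merge base.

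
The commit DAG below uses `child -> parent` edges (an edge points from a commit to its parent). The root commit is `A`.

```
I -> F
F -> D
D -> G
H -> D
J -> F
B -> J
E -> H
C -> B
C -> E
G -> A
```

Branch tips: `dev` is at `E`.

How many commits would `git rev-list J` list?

5

Walking parent pointers from J: reachable set = {A, D, F, G, J}.
That is 5 commits.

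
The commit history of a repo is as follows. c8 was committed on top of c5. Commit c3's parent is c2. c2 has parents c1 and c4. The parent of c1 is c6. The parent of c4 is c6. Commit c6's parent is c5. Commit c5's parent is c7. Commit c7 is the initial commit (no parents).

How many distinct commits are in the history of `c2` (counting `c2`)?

Walking parent pointers from c2: reachable set = {c1, c2, c4, c5, c6, c7}.
That is 6 commits.

6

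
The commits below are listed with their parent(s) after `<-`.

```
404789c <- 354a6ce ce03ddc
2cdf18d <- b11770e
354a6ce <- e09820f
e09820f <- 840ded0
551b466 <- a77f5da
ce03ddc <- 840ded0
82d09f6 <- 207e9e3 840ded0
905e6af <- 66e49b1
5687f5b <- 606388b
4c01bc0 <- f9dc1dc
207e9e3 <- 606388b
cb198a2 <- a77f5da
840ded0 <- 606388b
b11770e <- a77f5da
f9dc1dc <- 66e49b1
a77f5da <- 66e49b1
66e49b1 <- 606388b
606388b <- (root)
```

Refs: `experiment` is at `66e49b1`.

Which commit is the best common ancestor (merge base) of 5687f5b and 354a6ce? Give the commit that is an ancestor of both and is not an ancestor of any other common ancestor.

606388b

Ancestors of 5687f5b: {5687f5b, 606388b}.
Ancestors of 354a6ce: {354a6ce, 606388b, 840ded0, e09820f}.
Common ancestors: {606388b}.
The only common ancestor is 606388b, so it is the merge base.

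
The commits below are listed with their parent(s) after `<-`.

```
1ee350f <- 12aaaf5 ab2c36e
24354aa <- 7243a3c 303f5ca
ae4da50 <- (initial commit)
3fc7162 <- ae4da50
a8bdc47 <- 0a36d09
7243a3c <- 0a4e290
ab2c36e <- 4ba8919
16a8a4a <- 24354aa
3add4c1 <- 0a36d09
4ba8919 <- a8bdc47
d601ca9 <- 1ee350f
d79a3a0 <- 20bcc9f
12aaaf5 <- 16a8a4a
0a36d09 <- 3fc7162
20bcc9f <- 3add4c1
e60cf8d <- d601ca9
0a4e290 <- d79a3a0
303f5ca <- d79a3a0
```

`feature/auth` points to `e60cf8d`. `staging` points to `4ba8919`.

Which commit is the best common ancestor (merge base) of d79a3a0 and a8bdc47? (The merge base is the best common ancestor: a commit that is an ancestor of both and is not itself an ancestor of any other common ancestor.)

Ancestors of d79a3a0: {0a36d09, 20bcc9f, 3add4c1, 3fc7162, ae4da50, d79a3a0}.
Ancestors of a8bdc47: {0a36d09, 3fc7162, a8bdc47, ae4da50}.
Common ancestors: {0a36d09, 3fc7162, ae4da50}.
Among these, 0a36d09 is not an ancestor of any other common ancestor — it is the merge base.

0a36d09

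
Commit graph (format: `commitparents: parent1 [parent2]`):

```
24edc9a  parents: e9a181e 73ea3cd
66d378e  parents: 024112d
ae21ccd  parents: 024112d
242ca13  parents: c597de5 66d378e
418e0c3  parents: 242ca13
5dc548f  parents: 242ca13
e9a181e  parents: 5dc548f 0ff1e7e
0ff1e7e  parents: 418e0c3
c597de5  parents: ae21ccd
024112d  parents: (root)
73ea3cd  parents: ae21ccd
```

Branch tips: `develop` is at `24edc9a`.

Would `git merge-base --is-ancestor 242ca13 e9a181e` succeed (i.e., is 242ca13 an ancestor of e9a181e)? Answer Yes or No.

Yes

Ancestors of e9a181e (commits reachable by following parents): {024112d, 0ff1e7e, 242ca13, 418e0c3, 5dc548f, 66d378e, ae21ccd, c597de5, e9a181e}.
242ca13 is in that set, so it is an ancestor of e9a181e.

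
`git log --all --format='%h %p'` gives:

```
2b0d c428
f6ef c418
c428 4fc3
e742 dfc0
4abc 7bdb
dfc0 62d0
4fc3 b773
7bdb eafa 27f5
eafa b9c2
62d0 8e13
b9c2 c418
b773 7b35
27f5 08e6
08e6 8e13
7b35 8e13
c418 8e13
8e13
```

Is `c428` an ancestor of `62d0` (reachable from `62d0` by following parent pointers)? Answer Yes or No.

Ancestors of 62d0: {62d0, 8e13}.
c428 is not in that set, so it is not an ancestor of 62d0.

No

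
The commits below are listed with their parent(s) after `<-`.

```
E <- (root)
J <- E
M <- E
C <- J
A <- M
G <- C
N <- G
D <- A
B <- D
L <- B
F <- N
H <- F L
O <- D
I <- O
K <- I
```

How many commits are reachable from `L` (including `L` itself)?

Walking parent pointers from L: reachable set = {A, B, D, E, L, M}.
That is 6 commits.

6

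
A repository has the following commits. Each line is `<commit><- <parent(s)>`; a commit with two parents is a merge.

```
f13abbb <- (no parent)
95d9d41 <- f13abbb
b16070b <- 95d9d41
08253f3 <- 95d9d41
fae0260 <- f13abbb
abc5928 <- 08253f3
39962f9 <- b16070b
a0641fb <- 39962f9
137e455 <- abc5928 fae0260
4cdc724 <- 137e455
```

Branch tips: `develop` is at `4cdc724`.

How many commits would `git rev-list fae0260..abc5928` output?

3

Reachable from abc5928: {08253f3, 95d9d41, abc5928, f13abbb}.
Reachable from fae0260: {f13abbb, fae0260}.
In abc5928's history but not fae0260's: {08253f3, 95d9d41, abc5928} — 3 commits.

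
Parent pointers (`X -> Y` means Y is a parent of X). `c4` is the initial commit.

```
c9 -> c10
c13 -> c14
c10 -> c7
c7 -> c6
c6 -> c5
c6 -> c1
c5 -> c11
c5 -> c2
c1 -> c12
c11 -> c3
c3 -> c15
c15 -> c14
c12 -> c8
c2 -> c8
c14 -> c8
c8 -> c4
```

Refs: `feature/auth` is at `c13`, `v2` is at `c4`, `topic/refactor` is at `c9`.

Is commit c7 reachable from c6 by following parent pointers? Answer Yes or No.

Ancestors of c6: {c1, c11, c12, c14, c15, c2, c3, c4, c5, c6, c8}.
c7 is not in that set, so it is not an ancestor of c6.

No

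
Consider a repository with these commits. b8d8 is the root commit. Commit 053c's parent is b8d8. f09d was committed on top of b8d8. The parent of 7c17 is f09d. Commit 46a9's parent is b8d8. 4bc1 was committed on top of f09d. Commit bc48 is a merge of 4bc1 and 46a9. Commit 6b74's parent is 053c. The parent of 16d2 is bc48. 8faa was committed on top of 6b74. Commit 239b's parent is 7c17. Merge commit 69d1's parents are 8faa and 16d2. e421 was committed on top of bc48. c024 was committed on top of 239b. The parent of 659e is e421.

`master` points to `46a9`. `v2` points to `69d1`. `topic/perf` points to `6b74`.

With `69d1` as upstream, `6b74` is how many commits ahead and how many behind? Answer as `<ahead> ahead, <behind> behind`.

Reachable from 6b74: {053c, 6b74, b8d8}.
Reachable from 69d1: {053c, 16d2, 46a9, 4bc1, 69d1, 6b74, 8faa, b8d8, bc48, f09d}.
Only in 6b74's history (ahead): {} — 0.
Only in 69d1's history (behind): {16d2, 46a9, 4bc1, 69d1, 8faa, bc48, f09d} — 7.

0 ahead, 7 behind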